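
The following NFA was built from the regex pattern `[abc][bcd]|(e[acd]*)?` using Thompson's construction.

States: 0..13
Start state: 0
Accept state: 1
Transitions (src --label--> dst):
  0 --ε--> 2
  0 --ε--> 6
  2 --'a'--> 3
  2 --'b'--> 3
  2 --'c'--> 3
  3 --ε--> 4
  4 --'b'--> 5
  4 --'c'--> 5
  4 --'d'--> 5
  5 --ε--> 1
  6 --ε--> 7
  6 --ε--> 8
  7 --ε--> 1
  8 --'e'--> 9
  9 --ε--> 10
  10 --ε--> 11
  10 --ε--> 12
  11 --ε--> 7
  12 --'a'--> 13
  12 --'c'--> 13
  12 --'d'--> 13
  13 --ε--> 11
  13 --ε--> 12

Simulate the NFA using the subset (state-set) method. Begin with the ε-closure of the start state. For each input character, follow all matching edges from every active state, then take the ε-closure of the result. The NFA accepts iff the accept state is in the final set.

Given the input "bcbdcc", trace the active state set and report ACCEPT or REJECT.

S₀ = ε-closure({0}) = {0,1,2,6,7,8}
'b' @ 1: {3,4}
'c' @ 2: {1,5}  ✓accept
'b' @ 3: {}  — no active states
rest 'dcc' ignored (set empty)
end set {} — state 1 not in

Answer: REJECT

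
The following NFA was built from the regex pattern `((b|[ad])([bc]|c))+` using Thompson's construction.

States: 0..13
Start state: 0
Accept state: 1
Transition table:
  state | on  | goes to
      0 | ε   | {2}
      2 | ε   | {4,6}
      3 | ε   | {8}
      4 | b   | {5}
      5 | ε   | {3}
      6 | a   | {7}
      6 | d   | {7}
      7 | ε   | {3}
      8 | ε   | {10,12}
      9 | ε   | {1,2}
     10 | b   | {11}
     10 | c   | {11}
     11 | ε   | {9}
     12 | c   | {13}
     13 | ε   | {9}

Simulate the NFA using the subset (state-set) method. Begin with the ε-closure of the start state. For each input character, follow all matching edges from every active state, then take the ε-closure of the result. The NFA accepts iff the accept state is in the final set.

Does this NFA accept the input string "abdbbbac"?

Answer: ACCEPT

Steps:
initial (ε-close {0}): {0,2,4,6}
'a' @ 1: {3,7,8,10,12}
'b' @ 2: {1,2,4,6,9,11}  (accept∈set)
'd' @ 3: {3,7,8,10,12}
'b' @ 4: {1,2,4,6,9,11}  (accept∈set)
'b' @ 5: {3,5,8,10,12}
'b' @ 6: {1,2,4,6,9,11}  (accept∈set)
'a' @ 7: {3,7,8,10,12}
'c' @ 8: {1,2,4,6,9,11,13}  (accept∈set)
after full input: {1,2,4,6,9,11,13}  (accept=1 in)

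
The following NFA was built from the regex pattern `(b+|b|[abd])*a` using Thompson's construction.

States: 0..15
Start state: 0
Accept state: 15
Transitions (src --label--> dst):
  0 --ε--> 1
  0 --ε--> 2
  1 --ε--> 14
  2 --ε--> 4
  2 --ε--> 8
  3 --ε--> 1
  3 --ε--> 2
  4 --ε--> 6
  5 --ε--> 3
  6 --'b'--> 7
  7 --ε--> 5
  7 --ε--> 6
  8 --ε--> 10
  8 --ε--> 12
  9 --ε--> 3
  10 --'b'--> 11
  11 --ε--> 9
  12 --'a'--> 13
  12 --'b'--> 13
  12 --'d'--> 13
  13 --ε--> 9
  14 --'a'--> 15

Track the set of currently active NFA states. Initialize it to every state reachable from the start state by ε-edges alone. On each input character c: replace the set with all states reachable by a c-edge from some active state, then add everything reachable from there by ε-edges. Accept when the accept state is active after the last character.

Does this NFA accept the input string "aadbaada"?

Answer: ACCEPT

Steps:
S₀ = ε-closure({0}) = {0,1,2,4,6,8,10,12,14}
'a' @ 1: {1,2,3,4,6,8,9,10,12,13,14,15}  (accept∈set)
'a' @ 2: {1,2,3,4,6,8,9,10,12,13,14,15}  (accept∈set)
'd' @ 3: {1,2,3,4,6,8,9,10,12,13,14}
'b' @ 4: {1,2,3,4,5,6,7,8,9,10,11,12,13,14}
'a' @ 5: {1,2,3,4,6,8,9,10,12,13,14,15}  (accept∈set)
'a' @ 6: {1,2,3,4,6,8,9,10,12,13,14,15}  (accept∈set)
'd' @ 7: {1,2,3,4,6,8,9,10,12,13,14}
'a' @ 8: {1,2,3,4,6,8,9,10,12,13,14,15}  (accept∈set)
final: {1,2,3,4,6,8,9,10,12,13,14,15}; accept 15 in set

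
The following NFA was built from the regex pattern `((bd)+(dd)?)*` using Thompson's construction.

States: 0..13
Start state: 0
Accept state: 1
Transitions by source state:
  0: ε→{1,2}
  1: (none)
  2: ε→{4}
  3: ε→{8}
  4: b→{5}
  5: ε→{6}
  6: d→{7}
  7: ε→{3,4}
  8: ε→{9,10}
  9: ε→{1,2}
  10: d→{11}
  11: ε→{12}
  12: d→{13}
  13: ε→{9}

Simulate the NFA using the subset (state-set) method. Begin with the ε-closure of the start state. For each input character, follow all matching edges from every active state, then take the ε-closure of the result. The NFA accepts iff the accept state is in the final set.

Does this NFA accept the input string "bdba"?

Answer: REJECT

Steps:
S₀ = ε-closure({0}) = {0,1,2,4}
'b' @ 1: {5,6}
'd' @ 2: {1,2,3,4,7,8,9,10}  [accepting]
'b' @ 3: {5,6}
'a' @ 4: {}  — dead — no transitions
final: {}; accept 1 not in set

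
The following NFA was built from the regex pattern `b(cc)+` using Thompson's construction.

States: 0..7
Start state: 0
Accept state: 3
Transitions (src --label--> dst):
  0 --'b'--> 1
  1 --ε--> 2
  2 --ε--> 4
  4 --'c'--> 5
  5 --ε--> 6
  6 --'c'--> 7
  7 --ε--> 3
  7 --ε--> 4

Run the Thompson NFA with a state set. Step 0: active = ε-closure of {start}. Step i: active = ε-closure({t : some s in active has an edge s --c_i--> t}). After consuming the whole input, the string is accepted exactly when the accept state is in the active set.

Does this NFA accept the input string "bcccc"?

start: ε-closure({0}) = {0}
'b' @ 1: {1,2,4}
'c' @ 2: {5,6}
'c' @ 3: {3,4,7}  (accept∈set)
'c' @ 4: {5,6}
'c' @ 5: {3,4,7}  (accept∈set)
after full input: {3,4,7}  (accept=3 in)

Answer: ACCEPT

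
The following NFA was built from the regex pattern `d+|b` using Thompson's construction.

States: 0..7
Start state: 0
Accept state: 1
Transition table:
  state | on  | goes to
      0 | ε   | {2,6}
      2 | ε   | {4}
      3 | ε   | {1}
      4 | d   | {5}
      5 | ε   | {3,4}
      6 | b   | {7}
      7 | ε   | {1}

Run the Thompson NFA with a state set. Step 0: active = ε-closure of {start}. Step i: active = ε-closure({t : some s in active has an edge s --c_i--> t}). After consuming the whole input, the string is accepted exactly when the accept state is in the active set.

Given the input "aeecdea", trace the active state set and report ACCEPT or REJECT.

start: ε-closure({0}) = {0,2,4,6}
'a' @ 1: {}  — no active states
rest 'eecdea' ignored (set empty)
end set {} — state 1 not in

Answer: REJECT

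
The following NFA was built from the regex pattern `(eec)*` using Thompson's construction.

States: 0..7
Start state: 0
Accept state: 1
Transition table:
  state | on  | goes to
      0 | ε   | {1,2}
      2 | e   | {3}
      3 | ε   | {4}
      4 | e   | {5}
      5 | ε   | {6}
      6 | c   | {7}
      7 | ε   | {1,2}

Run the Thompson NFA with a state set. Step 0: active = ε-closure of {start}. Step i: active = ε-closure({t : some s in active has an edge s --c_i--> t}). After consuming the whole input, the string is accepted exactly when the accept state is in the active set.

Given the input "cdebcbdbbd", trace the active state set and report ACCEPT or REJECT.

start: ε-closure({0}) = {0,1,2}
'c' @ 1: {}  — dead — no transitions
rest 'debcbdbbd' ignored (set empty)
final: {}; accept 1 not in set

Answer: REJECT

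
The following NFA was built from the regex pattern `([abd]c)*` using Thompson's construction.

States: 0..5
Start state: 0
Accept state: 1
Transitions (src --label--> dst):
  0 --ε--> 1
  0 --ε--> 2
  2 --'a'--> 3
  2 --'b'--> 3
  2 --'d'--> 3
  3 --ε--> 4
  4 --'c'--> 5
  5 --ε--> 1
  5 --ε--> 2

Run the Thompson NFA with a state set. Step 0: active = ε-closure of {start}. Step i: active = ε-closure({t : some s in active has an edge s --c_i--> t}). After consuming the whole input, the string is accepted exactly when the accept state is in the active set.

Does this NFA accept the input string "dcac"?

S₀ = ε-closure({0}) = {0,1,2}
'd' @ 1: {3,4}
'c' @ 2: {1,2,5}  (accept∈set)
'a' @ 3: {3,4}
'c' @ 4: {1,2,5}  (accept∈set)
end set {1,2,5} — state 1 in

Answer: ACCEPT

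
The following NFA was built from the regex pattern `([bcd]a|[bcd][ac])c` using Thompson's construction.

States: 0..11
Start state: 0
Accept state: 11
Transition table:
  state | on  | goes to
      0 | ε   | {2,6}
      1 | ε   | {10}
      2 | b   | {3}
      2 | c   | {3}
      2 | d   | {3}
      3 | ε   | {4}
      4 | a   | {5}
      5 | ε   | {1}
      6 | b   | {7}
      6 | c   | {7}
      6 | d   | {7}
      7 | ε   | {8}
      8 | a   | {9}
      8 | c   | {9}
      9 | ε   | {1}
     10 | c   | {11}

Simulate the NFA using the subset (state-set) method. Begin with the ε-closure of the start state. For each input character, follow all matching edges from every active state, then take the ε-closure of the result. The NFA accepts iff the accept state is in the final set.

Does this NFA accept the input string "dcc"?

initial (ε-close {0}): {0,2,6}
'd' @ 1: {3,4,7,8}
'c' @ 2: {1,9,10}
'c' @ 3: {11}  [accepting]
after full input: {11}  (accept=11 in)

Answer: ACCEPT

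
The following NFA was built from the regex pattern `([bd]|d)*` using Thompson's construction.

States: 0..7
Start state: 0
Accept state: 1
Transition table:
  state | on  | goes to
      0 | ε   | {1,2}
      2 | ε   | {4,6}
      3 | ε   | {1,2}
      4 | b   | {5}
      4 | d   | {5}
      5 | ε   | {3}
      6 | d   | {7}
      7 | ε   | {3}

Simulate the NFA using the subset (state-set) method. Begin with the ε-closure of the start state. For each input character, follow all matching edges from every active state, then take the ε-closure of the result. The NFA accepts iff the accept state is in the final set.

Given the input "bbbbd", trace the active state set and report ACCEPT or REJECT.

Answer: ACCEPT

Trace:
S₀ = ε-closure({0}) = {0,1,2,4,6}
'b' @ 1: {1,2,3,4,5,6}  (accept∈set)
'b' @ 2: {1,2,3,4,5,6}  (accept∈set)
'b' @ 3: {1,2,3,4,5,6}  (accept∈set)
'b' @ 4: {1,2,3,4,5,6}  (accept∈set)
'd' @ 5: {1,2,3,4,5,6,7}  (accept∈set)
after full input: {1,2,3,4,5,6,7}  (accept=1 in)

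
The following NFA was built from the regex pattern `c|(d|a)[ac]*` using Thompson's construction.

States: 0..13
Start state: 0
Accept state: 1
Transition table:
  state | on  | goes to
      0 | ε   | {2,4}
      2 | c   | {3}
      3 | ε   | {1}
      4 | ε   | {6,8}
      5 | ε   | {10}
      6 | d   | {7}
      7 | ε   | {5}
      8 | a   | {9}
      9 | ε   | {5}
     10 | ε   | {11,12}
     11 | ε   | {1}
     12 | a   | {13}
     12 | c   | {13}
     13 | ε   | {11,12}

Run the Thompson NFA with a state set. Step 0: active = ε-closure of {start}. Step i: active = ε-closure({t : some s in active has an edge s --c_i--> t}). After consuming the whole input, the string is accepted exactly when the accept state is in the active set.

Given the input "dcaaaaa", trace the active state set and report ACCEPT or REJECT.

Answer: ACCEPT

Trace:
initial (ε-close {0}): {0,2,4,6,8}
'd' @ 1: {1,5,7,10,11,12}  [accepting]
'c' @ 2: {1,11,12,13}  [accepting]
'a' @ 3: {1,11,12,13}  [accepting]
'a' @ 4: {1,11,12,13}  [accepting]
'a' @ 5: {1,11,12,13}  [accepting]
'a' @ 6: {1,11,12,13}  [accepting]
'a' @ 7: {1,11,12,13}  [accepting]
end set {1,11,12,13} — state 1 in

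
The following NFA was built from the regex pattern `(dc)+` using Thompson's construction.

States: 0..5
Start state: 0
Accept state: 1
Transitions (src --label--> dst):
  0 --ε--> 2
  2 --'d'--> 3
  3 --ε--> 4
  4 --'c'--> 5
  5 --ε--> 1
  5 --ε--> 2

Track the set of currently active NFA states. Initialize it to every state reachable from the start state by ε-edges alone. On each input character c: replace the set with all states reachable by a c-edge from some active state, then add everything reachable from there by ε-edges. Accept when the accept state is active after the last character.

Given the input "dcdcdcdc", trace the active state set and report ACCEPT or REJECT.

Answer: ACCEPT

Trace:
S₀ = ε-closure({0}) = {0,2}
'd' @ 1: {3,4}
'c' @ 2: {1,2,5}  ✓accept
'd' @ 3: {3,4}
'c' @ 4: {1,2,5}  ✓accept
'd' @ 5: {3,4}
'c' @ 6: {1,2,5}  ✓accept
'd' @ 7: {3,4}
'c' @ 8: {1,2,5}  ✓accept
after full input: {1,2,5}  (accept=1 in)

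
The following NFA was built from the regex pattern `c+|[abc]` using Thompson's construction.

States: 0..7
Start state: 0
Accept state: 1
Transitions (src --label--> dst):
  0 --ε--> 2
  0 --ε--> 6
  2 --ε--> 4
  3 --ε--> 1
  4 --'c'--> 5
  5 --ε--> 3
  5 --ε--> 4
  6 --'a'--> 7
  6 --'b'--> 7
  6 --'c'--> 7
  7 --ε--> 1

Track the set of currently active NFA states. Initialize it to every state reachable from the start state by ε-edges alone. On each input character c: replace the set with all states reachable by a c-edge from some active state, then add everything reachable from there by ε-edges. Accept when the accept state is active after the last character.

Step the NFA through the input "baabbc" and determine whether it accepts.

Answer: REJECT

Derivation:
start: ε-closure({0}) = {0,2,4,6}
'b' @ 1: {1,7}  [accepting]
'a' @ 2: {}  — state set empty
rest 'abbc' ignored (set empty)
final: {}; accept 1 not in set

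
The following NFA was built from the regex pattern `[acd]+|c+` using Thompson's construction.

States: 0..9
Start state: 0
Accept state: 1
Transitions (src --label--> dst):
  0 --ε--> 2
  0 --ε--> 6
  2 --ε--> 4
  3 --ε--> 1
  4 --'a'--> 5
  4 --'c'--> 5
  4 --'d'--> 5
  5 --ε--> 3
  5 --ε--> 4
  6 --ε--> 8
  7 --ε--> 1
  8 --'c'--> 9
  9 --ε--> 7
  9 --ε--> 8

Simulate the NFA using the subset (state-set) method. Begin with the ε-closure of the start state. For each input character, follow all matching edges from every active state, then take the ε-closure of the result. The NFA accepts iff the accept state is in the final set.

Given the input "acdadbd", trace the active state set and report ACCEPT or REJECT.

initial (ε-close {0}): {0,2,4,6,8}
'a' @ 1: {1,3,4,5}  ✓accept
'c' @ 2: {1,3,4,5}  ✓accept
'd' @ 3: {1,3,4,5}  ✓accept
'a' @ 4: {1,3,4,5}  ✓accept
'd' @ 5: {1,3,4,5}  ✓accept
'b' @ 6: {}  — no active states
rest 'd' ignored (set empty)
after full input: {}  (accept=1 not in)

Answer: REJECT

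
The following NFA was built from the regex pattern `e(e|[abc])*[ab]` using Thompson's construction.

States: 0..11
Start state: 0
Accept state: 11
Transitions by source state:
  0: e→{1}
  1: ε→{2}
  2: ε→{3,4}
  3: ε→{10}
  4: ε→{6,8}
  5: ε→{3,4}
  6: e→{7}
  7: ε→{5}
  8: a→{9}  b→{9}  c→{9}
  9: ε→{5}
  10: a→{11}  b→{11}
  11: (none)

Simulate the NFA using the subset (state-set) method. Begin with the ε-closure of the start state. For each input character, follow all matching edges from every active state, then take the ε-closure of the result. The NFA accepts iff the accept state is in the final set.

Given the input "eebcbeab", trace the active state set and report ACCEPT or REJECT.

Answer: ACCEPT

Trace:
initial (ε-close {0}): {0}
'e' @ 1: {1,2,3,4,6,8,10}
'e' @ 2: {3,4,5,6,7,8,10}
'b' @ 3: {3,4,5,6,8,9,10,11}  [accepting]
'c' @ 4: {3,4,5,6,8,9,10}
'b' @ 5: {3,4,5,6,8,9,10,11}  [accepting]
'e' @ 6: {3,4,5,6,7,8,10}
'a' @ 7: {3,4,5,6,8,9,10,11}  [accepting]
'b' @ 8: {3,4,5,6,8,9,10,11}  [accepting]
end set {3,4,5,6,8,9,10,11} — state 11 in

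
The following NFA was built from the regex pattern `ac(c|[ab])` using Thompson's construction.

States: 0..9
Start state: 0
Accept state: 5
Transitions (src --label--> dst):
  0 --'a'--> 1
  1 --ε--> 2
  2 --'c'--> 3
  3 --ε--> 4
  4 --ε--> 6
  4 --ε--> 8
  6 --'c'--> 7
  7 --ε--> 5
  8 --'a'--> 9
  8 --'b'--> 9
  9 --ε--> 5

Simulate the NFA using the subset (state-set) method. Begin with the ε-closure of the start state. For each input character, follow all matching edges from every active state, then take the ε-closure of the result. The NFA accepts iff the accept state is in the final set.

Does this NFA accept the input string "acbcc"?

Answer: REJECT

Trace:
S₀ = ε-closure({0}) = {0}
'a' @ 1: {1,2}
'c' @ 2: {3,4,6,8}
'b' @ 3: {5,9}  (accept∈set)
'c' @ 4: {}  — no active states
rest 'c' ignored (set empty)
after full input: {}  (accept=5 not in)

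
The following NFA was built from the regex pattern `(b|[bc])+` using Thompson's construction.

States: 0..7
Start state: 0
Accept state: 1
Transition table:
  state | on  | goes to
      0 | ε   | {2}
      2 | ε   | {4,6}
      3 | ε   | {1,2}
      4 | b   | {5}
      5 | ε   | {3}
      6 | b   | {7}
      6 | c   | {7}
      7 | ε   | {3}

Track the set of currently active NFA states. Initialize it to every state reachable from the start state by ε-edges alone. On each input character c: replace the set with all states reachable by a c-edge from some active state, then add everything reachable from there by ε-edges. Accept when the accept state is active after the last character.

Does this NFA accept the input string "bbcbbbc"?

S₀ = ε-closure({0}) = {0,2,4,6}
'b' @ 1: {1,2,3,4,5,6,7}  (accept∈set)
'b' @ 2: {1,2,3,4,5,6,7}  (accept∈set)
'c' @ 3: {1,2,3,4,6,7}  (accept∈set)
'b' @ 4: {1,2,3,4,5,6,7}  (accept∈set)
'b' @ 5: {1,2,3,4,5,6,7}  (accept∈set)
'b' @ 6: {1,2,3,4,5,6,7}  (accept∈set)
'c' @ 7: {1,2,3,4,6,7}  (accept∈set)
end set {1,2,3,4,6,7} — state 1 in

Answer: ACCEPT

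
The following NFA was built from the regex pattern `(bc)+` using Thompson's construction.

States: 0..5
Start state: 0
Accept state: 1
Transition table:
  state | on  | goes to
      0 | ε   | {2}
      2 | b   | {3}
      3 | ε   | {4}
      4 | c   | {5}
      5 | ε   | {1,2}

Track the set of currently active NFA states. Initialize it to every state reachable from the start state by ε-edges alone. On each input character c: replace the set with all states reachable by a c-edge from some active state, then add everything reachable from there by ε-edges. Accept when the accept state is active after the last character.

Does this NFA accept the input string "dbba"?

Answer: REJECT

Trace:
start: ε-closure({0}) = {0,2}
'd' @ 1: {}  — no active states
rest 'bba' ignored (set empty)
after full input: {}  (accept=1 not in)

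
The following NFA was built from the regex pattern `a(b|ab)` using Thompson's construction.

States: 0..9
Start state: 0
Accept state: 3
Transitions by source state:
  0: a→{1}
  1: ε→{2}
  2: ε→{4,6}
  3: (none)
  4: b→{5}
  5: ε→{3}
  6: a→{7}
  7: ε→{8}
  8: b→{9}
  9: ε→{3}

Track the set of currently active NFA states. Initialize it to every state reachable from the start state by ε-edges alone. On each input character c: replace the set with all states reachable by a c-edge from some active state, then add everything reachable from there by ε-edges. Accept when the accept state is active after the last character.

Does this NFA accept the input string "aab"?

initial (ε-close {0}): {0}
'a' @ 1: {1,2,4,6}
'a' @ 2: {7,8}
'b' @ 3: {3,9}  ✓accept
final: {3,9}; accept 3 in set

Answer: ACCEPT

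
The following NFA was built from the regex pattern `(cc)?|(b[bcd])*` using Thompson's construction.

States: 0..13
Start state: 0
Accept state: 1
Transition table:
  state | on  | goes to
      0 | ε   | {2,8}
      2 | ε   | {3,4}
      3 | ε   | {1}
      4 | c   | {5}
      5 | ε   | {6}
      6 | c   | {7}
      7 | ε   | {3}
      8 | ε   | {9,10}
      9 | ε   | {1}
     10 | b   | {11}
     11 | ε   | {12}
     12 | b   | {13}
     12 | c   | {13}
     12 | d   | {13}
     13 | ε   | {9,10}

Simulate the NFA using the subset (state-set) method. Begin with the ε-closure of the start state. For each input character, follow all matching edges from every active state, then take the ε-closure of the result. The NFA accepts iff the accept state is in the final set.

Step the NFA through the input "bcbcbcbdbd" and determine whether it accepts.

initial (ε-close {0}): {0,1,2,3,4,8,9,10}
'b' @ 1: {11,12}
'c' @ 2: {1,9,10,13}  [accepting]
'b' @ 3: {11,12}
'c' @ 4: {1,9,10,13}  [accepting]
'b' @ 5: {11,12}
'c' @ 6: {1,9,10,13}  [accepting]
'b' @ 7: {11,12}
'd' @ 8: {1,9,10,13}  [accepting]
'b' @ 9: {11,12}
'd' @ 10: {1,9,10,13}  [accepting]
final: {1,9,10,13}; accept 1 in set

Answer: ACCEPT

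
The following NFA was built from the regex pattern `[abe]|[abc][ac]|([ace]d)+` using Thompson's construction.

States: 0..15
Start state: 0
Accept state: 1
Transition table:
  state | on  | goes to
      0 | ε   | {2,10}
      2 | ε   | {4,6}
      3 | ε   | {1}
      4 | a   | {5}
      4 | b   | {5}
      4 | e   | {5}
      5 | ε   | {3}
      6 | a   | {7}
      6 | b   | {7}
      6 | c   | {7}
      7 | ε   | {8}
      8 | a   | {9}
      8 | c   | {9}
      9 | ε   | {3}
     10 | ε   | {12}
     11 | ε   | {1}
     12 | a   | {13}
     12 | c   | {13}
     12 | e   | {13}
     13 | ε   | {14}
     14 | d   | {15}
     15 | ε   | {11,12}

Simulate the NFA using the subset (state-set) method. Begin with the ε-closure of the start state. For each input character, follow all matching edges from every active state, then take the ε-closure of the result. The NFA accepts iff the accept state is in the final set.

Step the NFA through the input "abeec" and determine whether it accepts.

S₀ = ε-closure({0}) = {0,2,4,6,10,12}
'a' @ 1: {1,3,5,7,8,13,14}  (accept∈set)
'b' @ 2: {}  — state set empty
rest 'eec' ignored (set empty)
after full input: {}  (accept=1 not in)

Answer: REJECT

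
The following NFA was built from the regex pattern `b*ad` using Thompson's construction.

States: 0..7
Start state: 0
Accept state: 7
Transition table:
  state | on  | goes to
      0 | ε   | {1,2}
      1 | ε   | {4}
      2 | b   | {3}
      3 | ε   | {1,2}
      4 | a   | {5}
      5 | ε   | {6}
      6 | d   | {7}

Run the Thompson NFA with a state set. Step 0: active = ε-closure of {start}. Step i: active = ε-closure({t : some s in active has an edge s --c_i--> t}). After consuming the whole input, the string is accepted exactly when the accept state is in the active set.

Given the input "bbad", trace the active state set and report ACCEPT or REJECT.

Answer: ACCEPT

Steps:
initial (ε-close {0}): {0,1,2,4}
'b' @ 1: {1,2,3,4}
'b' @ 2: {1,2,3,4}
'a' @ 3: {5,6}
'd' @ 4: {7}  (accept∈set)
after full input: {7}  (accept=7 in)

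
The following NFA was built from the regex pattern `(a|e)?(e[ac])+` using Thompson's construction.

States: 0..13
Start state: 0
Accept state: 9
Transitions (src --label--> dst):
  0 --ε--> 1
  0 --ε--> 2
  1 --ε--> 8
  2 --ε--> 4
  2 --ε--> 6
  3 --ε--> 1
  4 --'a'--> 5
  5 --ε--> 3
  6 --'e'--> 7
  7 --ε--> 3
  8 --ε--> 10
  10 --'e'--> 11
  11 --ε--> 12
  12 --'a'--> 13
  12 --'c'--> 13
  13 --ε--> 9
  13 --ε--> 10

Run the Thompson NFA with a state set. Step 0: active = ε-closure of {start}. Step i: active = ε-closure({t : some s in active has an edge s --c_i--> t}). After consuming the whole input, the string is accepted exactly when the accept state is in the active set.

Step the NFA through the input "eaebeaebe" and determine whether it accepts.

Answer: REJECT

Steps:
initial (ε-close {0}): {0,1,2,4,6,8,10}
'e' @ 1: {1,3,7,8,10,11,12}
'a' @ 2: {9,10,13}  ✓accept
'e' @ 3: {11,12}
'b' @ 4: {}  — state set empty
rest 'eaebe' ignored (set empty)
final: {}; accept 9 not in set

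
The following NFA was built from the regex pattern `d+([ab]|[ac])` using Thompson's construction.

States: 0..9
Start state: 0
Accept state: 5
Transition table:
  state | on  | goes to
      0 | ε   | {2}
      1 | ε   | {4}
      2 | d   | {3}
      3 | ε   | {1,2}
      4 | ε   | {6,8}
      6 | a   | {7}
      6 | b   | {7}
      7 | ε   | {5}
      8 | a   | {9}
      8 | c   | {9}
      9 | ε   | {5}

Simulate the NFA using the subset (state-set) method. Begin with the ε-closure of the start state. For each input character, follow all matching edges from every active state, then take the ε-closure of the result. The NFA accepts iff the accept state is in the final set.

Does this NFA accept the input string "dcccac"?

Answer: REJECT

Derivation:
S₀ = ε-closure({0}) = {0,2}
'd' @ 1: {1,2,3,4,6,8}
'c' @ 2: {5,9}  (accept∈set)
'c' @ 3: {}  — state set empty
rest 'cac' ignored (set empty)
end set {} — state 5 not in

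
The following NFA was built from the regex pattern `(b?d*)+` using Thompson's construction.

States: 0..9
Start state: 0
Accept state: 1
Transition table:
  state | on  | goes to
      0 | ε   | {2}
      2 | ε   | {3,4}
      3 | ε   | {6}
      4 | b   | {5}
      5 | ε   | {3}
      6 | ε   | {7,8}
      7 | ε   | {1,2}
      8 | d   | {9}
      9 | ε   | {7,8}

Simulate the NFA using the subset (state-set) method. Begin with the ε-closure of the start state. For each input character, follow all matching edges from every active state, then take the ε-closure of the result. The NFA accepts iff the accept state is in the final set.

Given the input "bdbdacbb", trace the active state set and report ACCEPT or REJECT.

start: ε-closure({0}) = {0,1,2,3,4,6,7,8}
'b' @ 1: {1,2,3,4,5,6,7,8}  [accepting]
'd' @ 2: {1,2,3,4,6,7,8,9}  [accepting]
'b' @ 3: {1,2,3,4,5,6,7,8}  [accepting]
'd' @ 4: {1,2,3,4,6,7,8,9}  [accepting]
'a' @ 5: {}  — no active states
rest 'cbb' ignored (set empty)
final: {}; accept 1 not in set

Answer: REJECT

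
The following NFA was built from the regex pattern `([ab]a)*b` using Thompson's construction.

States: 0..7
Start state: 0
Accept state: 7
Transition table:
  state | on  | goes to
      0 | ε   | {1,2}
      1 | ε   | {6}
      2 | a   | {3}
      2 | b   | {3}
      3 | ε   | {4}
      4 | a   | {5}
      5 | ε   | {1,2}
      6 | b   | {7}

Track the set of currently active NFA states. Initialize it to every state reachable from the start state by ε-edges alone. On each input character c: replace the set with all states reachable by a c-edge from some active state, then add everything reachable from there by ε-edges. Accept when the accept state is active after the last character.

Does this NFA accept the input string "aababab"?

start: ε-closure({0}) = {0,1,2,6}
'a' @ 1: {3,4}
'a' @ 2: {1,2,5,6}
'b' @ 3: {3,4,7}  (accept∈set)
'a' @ 4: {1,2,5,6}
'b' @ 5: {3,4,7}  (accept∈set)
'a' @ 6: {1,2,5,6}
'b' @ 7: {3,4,7}  (accept∈set)
end set {3,4,7} — state 7 in

Answer: ACCEPT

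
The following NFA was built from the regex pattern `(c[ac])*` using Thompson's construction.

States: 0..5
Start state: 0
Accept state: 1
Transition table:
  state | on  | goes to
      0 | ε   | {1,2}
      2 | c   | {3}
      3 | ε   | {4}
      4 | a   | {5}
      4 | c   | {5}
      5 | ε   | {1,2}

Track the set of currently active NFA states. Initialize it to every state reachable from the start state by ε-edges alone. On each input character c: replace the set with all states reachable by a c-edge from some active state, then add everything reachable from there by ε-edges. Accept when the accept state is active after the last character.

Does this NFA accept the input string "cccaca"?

initial (ε-close {0}): {0,1,2}
'c' @ 1: {3,4}
'c' @ 2: {1,2,5}  (accept∈set)
'c' @ 3: {3,4}
'a' @ 4: {1,2,5}  (accept∈set)
'c' @ 5: {3,4}
'a' @ 6: {1,2,5}  (accept∈set)
end set {1,2,5} — state 1 in

Answer: ACCEPT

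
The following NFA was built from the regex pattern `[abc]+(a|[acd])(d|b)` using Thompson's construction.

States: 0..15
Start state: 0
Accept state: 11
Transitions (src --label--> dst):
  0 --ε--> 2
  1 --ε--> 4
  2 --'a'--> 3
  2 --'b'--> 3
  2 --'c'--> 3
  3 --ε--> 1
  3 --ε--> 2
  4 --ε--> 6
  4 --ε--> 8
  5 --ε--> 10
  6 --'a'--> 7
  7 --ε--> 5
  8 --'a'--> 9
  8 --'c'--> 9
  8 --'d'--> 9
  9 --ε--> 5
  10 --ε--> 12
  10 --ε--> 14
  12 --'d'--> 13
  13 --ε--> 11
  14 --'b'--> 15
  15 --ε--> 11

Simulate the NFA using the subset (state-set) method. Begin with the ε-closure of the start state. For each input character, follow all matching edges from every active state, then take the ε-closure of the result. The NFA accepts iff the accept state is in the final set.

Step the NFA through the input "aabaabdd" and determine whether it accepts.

Answer: ACCEPT

Derivation:
start: ε-closure({0}) = {0,2}
'a' @ 1: {1,2,3,4,6,8}
'a' @ 2: {1,2,3,4,5,6,7,8,9,10,12,14}
'b' @ 3: {1,2,3,4,6,8,11,15}  (accept∈set)
'a' @ 4: {1,2,3,4,5,6,7,8,9,10,12,14}
'a' @ 5: {1,2,3,4,5,6,7,8,9,10,12,14}
'b' @ 6: {1,2,3,4,6,8,11,15}  (accept∈set)
'd' @ 7: {5,9,10,12,14}
'd' @ 8: {11,13}  (accept∈set)
final: {11,13}; accept 11 in set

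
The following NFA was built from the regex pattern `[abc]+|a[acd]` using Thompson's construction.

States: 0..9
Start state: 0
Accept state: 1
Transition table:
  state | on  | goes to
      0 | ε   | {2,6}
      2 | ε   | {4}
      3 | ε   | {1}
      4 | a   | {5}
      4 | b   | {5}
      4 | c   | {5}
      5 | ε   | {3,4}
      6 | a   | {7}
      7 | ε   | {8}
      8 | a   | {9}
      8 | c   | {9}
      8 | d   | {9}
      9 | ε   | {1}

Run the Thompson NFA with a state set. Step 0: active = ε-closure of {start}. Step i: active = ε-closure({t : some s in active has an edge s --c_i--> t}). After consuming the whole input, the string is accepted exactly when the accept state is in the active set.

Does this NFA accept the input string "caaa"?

Answer: ACCEPT

Trace:
S₀ = ε-closure({0}) = {0,2,4,6}
'c' @ 1: {1,3,4,5}  (accept∈set)
'a' @ 2: {1,3,4,5}  (accept∈set)
'a' @ 3: {1,3,4,5}  (accept∈set)
'a' @ 4: {1,3,4,5}  (accept∈set)
final: {1,3,4,5}; accept 1 in set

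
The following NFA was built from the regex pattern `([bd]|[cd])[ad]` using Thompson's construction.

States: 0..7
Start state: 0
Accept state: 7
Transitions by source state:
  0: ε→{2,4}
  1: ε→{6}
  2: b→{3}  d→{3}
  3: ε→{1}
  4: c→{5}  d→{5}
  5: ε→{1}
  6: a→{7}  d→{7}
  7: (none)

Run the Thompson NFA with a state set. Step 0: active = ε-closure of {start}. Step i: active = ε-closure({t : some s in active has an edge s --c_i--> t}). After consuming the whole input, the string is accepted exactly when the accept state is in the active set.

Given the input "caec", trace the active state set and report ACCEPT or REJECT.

Answer: REJECT

Steps:
initial (ε-close {0}): {0,2,4}
'c' @ 1: {1,5,6}
'a' @ 2: {7}  [accepting]
'e' @ 3: {}  — state set empty
rest 'c' ignored (set empty)
after full input: {}  (accept=7 not in)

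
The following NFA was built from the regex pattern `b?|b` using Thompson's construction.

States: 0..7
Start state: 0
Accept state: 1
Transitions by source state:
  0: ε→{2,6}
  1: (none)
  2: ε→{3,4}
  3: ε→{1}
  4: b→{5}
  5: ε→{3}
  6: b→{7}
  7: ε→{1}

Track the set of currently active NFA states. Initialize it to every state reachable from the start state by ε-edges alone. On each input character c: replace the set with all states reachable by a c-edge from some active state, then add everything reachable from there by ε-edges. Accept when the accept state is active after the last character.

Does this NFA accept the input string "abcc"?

Answer: REJECT

Trace:
initial (ε-close {0}): {0,1,2,3,4,6}
'a' @ 1: {}  — state set empty
rest 'bcc' ignored (set empty)
end set {} — state 1 not in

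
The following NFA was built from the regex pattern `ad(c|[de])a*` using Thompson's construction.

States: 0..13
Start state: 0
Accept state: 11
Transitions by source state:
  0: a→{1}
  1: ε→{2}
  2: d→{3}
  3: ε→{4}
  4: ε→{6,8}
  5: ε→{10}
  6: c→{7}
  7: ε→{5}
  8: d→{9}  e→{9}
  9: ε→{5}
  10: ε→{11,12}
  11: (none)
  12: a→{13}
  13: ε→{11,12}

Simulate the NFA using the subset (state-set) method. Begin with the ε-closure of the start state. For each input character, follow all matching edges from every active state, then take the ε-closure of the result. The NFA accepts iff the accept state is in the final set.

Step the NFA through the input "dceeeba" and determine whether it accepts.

start: ε-closure({0}) = {0}
'd' @ 1: {}  — dead — no transitions
rest 'ceeeba' ignored (set empty)
after full input: {}  (accept=11 not in)

Answer: REJECT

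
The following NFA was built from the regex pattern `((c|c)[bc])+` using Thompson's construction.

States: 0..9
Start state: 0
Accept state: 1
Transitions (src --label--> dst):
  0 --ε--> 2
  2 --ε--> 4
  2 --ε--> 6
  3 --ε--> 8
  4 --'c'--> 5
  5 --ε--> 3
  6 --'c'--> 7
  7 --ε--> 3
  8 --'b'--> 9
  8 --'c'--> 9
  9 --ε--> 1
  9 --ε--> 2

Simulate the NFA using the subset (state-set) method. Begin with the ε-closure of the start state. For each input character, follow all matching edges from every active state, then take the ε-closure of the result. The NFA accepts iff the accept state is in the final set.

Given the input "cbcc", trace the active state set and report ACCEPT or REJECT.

start: ε-closure({0}) = {0,2,4,6}
'c' @ 1: {3,5,7,8}
'b' @ 2: {1,2,4,6,9}  ✓accept
'c' @ 3: {3,5,7,8}
'c' @ 4: {1,2,4,6,9}  ✓accept
after full input: {1,2,4,6,9}  (accept=1 in)

Answer: ACCEPT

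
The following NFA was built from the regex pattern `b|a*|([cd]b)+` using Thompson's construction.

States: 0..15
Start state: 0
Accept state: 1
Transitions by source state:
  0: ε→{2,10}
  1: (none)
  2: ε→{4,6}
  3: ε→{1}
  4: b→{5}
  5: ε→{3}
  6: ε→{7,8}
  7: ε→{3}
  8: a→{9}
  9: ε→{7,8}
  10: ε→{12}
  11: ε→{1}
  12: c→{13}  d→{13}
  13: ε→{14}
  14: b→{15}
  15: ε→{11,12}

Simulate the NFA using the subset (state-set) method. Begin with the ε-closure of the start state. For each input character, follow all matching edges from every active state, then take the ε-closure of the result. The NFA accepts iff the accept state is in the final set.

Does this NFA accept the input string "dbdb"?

Answer: ACCEPT

Steps:
initial (ε-close {0}): {0,1,2,3,4,6,7,8,10,12}
'd' @ 1: {13,14}
'b' @ 2: {1,11,12,15}  [accepting]
'd' @ 3: {13,14}
'b' @ 4: {1,11,12,15}  [accepting]
end set {1,11,12,15} — state 1 in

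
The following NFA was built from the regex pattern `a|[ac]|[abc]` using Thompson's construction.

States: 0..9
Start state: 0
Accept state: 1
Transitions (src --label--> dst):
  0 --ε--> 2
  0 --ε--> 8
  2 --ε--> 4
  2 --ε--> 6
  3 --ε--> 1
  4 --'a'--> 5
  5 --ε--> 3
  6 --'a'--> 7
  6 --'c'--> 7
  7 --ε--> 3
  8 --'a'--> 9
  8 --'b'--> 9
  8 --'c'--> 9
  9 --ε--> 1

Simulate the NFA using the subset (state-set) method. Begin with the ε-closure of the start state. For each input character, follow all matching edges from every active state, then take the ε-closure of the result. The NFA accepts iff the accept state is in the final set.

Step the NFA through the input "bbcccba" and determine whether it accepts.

Answer: REJECT

Trace:
initial (ε-close {0}): {0,2,4,6,8}
'b' @ 1: {1,9}  ✓accept
'b' @ 2: {}  — state set empty
rest 'cccba' ignored (set empty)
final: {}; accept 1 not in set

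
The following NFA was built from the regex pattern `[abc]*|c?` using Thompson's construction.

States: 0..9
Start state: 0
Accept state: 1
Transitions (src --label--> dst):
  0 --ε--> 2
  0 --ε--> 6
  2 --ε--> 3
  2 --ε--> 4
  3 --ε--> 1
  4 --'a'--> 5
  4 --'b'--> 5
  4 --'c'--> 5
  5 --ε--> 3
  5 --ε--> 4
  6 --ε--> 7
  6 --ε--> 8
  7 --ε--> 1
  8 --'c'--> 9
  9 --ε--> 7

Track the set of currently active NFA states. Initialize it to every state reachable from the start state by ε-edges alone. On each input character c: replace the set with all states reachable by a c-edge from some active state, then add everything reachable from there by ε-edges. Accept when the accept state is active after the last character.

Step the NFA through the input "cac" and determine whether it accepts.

S₀ = ε-closure({0}) = {0,1,2,3,4,6,7,8}
'c' @ 1: {1,3,4,5,7,9}  [accepting]
'a' @ 2: {1,3,4,5}  [accepting]
'c' @ 3: {1,3,4,5}  [accepting]
after full input: {1,3,4,5}  (accept=1 in)

Answer: ACCEPT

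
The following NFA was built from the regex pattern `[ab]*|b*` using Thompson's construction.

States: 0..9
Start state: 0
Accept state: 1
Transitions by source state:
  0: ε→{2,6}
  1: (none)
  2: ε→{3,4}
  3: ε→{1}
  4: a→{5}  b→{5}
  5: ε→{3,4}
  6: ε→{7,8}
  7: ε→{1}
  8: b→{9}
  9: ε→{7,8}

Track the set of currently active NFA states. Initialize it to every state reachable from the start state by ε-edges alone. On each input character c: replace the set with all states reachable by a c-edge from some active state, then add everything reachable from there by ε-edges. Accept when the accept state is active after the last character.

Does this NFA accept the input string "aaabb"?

initial (ε-close {0}): {0,1,2,3,4,6,7,8}
'a' @ 1: {1,3,4,5}  ✓accept
'a' @ 2: {1,3,4,5}  ✓accept
'a' @ 3: {1,3,4,5}  ✓accept
'b' @ 4: {1,3,4,5}  ✓accept
'b' @ 5: {1,3,4,5}  ✓accept
after full input: {1,3,4,5}  (accept=1 in)

Answer: ACCEPT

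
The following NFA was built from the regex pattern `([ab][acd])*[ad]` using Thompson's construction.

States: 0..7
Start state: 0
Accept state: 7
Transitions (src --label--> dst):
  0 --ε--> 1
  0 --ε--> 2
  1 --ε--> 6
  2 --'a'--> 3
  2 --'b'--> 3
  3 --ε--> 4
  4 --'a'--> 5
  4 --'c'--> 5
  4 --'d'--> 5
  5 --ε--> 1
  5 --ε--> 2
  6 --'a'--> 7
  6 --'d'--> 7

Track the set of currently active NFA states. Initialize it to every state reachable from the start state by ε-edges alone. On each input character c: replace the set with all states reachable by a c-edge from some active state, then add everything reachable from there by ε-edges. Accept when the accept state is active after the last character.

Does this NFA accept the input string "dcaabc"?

Answer: REJECT

Derivation:
S₀ = ε-closure({0}) = {0,1,2,6}
'd' @ 1: {7}  [accepting]
'c' @ 2: {}  — no active states
rest 'aabc' ignored (set empty)
end set {} — state 7 not in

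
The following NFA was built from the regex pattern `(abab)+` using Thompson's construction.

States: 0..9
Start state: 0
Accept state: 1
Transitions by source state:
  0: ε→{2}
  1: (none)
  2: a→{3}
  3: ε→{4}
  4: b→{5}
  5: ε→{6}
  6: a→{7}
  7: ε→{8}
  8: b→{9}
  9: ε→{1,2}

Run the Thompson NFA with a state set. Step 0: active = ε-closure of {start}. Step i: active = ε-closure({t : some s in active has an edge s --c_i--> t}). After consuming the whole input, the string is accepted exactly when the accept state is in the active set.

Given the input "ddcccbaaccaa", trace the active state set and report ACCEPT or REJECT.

Answer: REJECT

Derivation:
S₀ = ε-closure({0}) = {0,2}
'd' @ 1: {}  — state set empty
rest 'dcccbaaccaa' ignored (set empty)
after full input: {}  (accept=1 not in)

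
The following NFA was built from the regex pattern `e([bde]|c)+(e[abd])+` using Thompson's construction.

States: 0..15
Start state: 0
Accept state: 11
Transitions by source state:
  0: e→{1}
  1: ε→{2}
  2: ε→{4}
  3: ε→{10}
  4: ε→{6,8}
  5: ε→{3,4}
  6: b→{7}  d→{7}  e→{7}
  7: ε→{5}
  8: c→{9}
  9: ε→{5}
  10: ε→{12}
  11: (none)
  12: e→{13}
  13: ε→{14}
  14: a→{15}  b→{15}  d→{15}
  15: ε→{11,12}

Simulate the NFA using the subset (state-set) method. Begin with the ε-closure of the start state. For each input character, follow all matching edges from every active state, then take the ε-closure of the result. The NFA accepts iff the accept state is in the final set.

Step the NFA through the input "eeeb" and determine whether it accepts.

initial (ε-close {0}): {0}
'e' @ 1: {1,2,4,6,8}
'e' @ 2: {3,4,5,6,7,8,10,12}
'e' @ 3: {3,4,5,6,7,8,10,12,13,14}
'b' @ 4: {3,4,5,6,7,8,10,11,12,15}  [accepting]
final: {3,4,5,6,7,8,10,11,12,15}; accept 11 in set

Answer: ACCEPT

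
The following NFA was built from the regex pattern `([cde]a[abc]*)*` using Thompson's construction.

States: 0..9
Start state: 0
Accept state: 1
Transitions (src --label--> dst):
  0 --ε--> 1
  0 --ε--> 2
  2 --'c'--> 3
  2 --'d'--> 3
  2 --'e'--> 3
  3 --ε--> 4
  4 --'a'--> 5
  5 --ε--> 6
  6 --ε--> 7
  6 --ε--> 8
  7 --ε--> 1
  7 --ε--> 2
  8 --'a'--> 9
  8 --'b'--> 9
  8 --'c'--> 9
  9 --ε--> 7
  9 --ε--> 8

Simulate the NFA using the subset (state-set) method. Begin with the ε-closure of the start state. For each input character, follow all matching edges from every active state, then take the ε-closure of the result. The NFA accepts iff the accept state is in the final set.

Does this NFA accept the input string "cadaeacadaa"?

initial (ε-close {0}): {0,1,2}
'c' @ 1: {3,4}
'a' @ 2: {1,2,5,6,7,8}  ✓accept
'd' @ 3: {3,4}
'a' @ 4: {1,2,5,6,7,8}  ✓accept
'e' @ 5: {3,4}
'a' @ 6: {1,2,5,6,7,8}  ✓accept
'c' @ 7: {1,2,3,4,7,8,9}  ✓accept
'a' @ 8: {1,2,5,6,7,8,9}  ✓accept
'd' @ 9: {3,4}
'a' @ 10: {1,2,5,6,7,8}  ✓accept
'a' @ 11: {1,2,7,8,9}  ✓accept
end set {1,2,7,8,9} — state 1 in

Answer: ACCEPT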